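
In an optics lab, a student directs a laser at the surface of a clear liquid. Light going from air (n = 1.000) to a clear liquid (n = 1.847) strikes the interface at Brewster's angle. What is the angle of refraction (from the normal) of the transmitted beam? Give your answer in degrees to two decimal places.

θ_t ≈ 28.43°

tan θ_B = n₂/n₁ = 1.847/1.000 = 1.8470, so θ_B = 61.57°.
Since θ_B + θ_t = 90° at Brewster incidence, θ_t = 90° − 61.57° = 28.43°.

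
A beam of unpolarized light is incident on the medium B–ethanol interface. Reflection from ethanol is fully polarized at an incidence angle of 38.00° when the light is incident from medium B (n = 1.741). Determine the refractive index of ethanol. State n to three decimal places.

n ≈ 1.360

At the polarizing angle, tan θ_B = n₂/n₁ with n₁ on the incident side (medium B) and n₂ on the transmitted side (ethanol).
n₂ = n₁ tan θ_B = 1.741 × tan 38.00° = 1.360.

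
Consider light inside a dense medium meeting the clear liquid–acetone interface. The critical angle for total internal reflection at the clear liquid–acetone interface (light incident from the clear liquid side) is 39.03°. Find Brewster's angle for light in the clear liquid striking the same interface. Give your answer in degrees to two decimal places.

θ_B ≈ 32.20°

At the critical angle sin θ_c = n₂/n₁, giving n₂/n₁ = sin 39.03° = 0.6297.
Then tan θ_B = n₂/n₁ = 0.6297, so θ_B = arctan 0.6297 = 32.20°.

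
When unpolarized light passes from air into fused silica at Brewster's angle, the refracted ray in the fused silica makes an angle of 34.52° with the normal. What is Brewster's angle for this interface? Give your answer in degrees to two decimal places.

At Brewster's angle the reflected and refracted rays are perpendicular, so θ_B + θ_t = 90°.
So θ_B = 90° − θ_t = 90° − 34.52° = 55.48°.

θ_B ≈ 55.48°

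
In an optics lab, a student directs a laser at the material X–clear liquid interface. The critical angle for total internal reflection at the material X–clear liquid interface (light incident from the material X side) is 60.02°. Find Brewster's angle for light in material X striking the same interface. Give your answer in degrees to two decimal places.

θ_B ≈ 40.90°

sin θ_c = n₂/n₁, so n₂/n₁ = sin 60.02° = 0.8662.
Brewster: tan θ_B = n₂/n₁ = 0.8662.
θ_B = arctan(0.8662) = 40.90°.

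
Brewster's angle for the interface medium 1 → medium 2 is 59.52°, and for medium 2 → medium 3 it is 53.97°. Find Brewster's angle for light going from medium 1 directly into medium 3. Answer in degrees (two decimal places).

n₂/n₁ = tan 59.52° = 1.6990 and n₃/n₂ = tan 53.97° = 1.3749.
Multiplying, n₃/n₁ = 1.6990 × 1.3749 = 2.3359, and θ_B(1→3) = arctan 2.3359 = 66.82°.

θ_B ≈ 66.82°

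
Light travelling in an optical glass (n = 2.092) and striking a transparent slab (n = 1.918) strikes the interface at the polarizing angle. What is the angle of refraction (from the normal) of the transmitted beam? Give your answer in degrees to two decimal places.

θ_t ≈ 47.48°

First find Brewster's angle: tan θ_B = 1.918/2.092 = 0.9168, giving θ_B = 42.52°.
Since θ_B + θ_t = 90° at Brewster incidence, θ_t = 90° − 42.52° = 47.48°.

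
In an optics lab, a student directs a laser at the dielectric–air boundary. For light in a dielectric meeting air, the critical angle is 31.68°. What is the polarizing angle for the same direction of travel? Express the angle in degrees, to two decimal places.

θ_B ≈ 27.71°

At the critical angle sin θ_c = n₂/n₁, giving n₂/n₁ = sin 31.68° = 0.5252.
Then tan θ_B = n₂/n₁ = 0.5252, so θ_B = arctan 0.5252 = 27.71°.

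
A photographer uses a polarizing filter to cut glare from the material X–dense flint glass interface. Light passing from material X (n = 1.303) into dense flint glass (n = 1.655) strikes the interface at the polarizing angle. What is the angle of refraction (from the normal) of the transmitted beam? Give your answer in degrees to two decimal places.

θ_t ≈ 38.21°

First find Brewster's angle: tan θ_B = 1.655/1.303 = 1.2701, giving θ_B = 51.79°.
At Brewster's angle the reflected and refracted rays are perpendicular, so θ_t = 90° − θ_B = 90° − 51.79° = 38.21°.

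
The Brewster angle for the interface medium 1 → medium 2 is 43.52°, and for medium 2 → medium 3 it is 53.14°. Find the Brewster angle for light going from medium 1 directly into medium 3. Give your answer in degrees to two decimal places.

θ_B ≈ 51.71°

Each Brewster angle gives a ratio: n₂/n₁ = tan 43.52° = 0.9496, n₃/n₂ = tan 53.14° = 1.3338.
n₃/n₁ = 1.2666. Then tan θ_B(1→3) = n₃/n₁, so θ_B(1→3) = arctan(1.2666) = 51.71°.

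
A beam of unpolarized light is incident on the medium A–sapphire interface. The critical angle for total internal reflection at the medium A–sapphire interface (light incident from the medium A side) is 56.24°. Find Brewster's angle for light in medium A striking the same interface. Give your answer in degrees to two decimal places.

At the critical angle sin θ_c = n₂/n₁, giving n₂/n₁ = sin 56.24° = 0.8314.
Then tan θ_B = n₂/n₁ = 0.8314, so θ_B = arctan 0.8314 = 39.74°.

θ_B ≈ 39.74°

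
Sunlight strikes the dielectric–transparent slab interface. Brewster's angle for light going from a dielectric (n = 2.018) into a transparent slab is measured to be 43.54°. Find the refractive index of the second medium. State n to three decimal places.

n ≈ 1.918

Full polarization of the reflected beam means tan θ_B = n₂/n₁, where n₁ is the incident medium (a dielectric).
n₂ = n₁ tan θ_B = 2.018 × tan 43.54° = 1.918.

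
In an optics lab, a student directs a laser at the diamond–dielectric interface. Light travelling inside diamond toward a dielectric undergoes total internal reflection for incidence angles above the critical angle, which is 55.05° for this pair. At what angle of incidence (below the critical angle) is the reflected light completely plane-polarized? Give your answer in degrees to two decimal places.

θ_B ≈ 39.34°

n₂/n₁ = sin θ_c = sin 55.05° = 0.8197.
tan θ_B equals the same ratio, so θ_B = arctan(0.8197) = 39.34°.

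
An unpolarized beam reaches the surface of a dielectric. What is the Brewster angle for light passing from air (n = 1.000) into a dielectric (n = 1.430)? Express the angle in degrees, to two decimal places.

Brewster's condition: tan θ_B = n₂/n₁ = 1.430/1.000 = 1.4300.
So θ_B = arctan 1.4300 = 55.03°.

θ_B ≈ 55.03°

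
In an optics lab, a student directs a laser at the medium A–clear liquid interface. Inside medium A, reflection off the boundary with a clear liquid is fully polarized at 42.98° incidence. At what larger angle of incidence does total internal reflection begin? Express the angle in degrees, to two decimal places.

θ_c ≈ 68.73°

n₂/n₁ = tan 42.98° = 0.9319; the critical angle satisfies sin θ_c = n₂/n₁.
θ_c = arcsin(0.9319) = 68.73°.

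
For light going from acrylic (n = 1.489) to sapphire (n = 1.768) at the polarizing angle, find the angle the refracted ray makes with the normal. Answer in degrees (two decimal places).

First find Brewster's angle: tan θ_B = 1.768/1.489 = 1.1874, giving θ_B = 49.90°.
Since θ_B + θ_t = 90° at Brewster incidence, θ_t = 90° − 49.90° = 40.10°.

θ_t ≈ 40.10°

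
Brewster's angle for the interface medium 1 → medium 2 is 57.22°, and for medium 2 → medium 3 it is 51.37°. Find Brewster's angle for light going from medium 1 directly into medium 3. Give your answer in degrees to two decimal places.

Each Brewster angle gives a ratio: n₂/n₁ = tan 57.22° = 1.5529, n₃/n₂ = tan 51.37° = 1.2513.
n₃/n₁ = 1.9432. Then tan θ_B(1→3) = n₃/n₁, so θ_B(1→3) = arctan(1.9432) = 62.77°.

θ_B ≈ 62.77°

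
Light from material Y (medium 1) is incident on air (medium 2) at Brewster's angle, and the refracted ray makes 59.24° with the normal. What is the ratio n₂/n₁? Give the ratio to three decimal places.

n₂/n₁ ≈ 0.595

At Brewster incidence θ_B = 90° − θ_t = 90° − 59.24° = 30.76°.
Then n₂/n₁ = tan θ_B = tan 30.76° = 0.595.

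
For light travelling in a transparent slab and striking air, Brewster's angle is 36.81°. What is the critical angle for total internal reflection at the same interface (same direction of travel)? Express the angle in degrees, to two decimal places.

θ_c ≈ 48.45°

From Brewster, n₂/n₁ = tan θ_B = tan 36.81° = 0.7484.
Then sin θ_c = n₂/n₁ = 0.7484, so θ_c = arcsin 0.7484 = 48.45°.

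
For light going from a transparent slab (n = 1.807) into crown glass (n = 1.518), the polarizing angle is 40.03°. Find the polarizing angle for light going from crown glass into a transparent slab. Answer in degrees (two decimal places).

The two Brewster angles are complementary: θ_B' = 90° − θ_B = 90° − 40.03° = 49.97°.

θ_B' ≈ 49.97°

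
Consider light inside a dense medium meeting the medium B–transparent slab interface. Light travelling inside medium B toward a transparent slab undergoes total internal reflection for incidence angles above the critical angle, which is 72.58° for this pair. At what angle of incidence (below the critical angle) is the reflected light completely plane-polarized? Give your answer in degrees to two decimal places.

n₂/n₁ = sin θ_c = sin 72.58° = 0.9541.
tan θ_B equals the same ratio, so θ_B = arctan(0.9541) = 43.66°.

θ_B ≈ 43.66°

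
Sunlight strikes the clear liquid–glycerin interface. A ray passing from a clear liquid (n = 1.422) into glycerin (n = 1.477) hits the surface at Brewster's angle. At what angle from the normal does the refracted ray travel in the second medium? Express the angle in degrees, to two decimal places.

tan θ_B = n₂/n₁ = 1.477/1.422 = 1.0387, so θ_B = 46.09°.
Since θ_B + θ_t = 90° at Brewster incidence, θ_t = 90° − 46.09° = 43.91°.

θ_t ≈ 43.91°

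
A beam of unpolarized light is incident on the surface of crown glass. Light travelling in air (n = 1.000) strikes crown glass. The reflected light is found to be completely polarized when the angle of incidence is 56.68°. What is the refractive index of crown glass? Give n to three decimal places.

At Brewster's angle, tan θ_B = n₂/n₁ with n₁ on the incident side (air) and n₂ on the transmitted side (crown glass).
n₂ = n₁ tan θ_B = 1.000 × tan 56.68° = 1.521.

n ≈ 1.521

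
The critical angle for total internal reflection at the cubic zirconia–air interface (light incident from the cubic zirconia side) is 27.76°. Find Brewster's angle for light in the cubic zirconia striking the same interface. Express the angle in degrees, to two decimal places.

At the critical angle sin θ_c = n₂/n₁, giving n₂/n₁ = sin 27.76° = 0.4658.
Then tan θ_B = n₂/n₁ = 0.4658, so θ_B = arctan 0.4658 = 24.97°.

θ_B ≈ 24.97°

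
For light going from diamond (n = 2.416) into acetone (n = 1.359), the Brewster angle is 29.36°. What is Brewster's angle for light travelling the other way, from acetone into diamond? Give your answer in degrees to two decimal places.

tan θ_B' = n₁/n₂ = 1/tan θ_B, so θ_B' = 90° − θ_B.
θ_B' = 90° − 29.36° = 60.64°.

θ_B' ≈ 60.64°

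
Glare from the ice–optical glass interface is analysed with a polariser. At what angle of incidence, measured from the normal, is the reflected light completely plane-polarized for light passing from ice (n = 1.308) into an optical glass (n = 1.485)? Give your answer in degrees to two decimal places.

θ_B ≈ 48.63°

Here n₂/n₁ = 1.485/1.308 = 1.1353, and Brewster's law gives tan θ_B = n₂/n₁. Taking the arctangent, θ_B = 48.63°.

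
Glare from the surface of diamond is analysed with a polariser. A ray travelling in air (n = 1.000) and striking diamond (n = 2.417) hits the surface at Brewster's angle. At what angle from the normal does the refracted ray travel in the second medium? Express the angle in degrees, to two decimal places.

tan θ_B = n₂/n₁ = 2.417/1.000 = 2.4170, so θ_B = 67.52°.
Since θ_B + θ_t = 90° at Brewster incidence, θ_t = 90° − 67.52° = 22.48°.

θ_t ≈ 22.48°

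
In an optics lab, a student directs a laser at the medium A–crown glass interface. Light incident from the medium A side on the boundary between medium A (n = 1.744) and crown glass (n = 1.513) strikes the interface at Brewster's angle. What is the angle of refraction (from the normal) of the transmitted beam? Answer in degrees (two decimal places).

θ_t ≈ 49.06°

tan θ_B = n₂/n₁ = 1.513/1.744 = 0.8675, so θ_B = 40.94°.
Since θ_B + θ_t = 90° at Brewster incidence, θ_t = 90° − 40.94° = 49.06°.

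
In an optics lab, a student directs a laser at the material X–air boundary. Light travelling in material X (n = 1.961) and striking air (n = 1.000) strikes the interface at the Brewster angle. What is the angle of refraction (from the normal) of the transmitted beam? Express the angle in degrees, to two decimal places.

θ_B = arctan(n₂/n₁) = arctan(1.000/1.961) = 27.02°.
The refracted ray is perpendicular to the reflected ray, so θ_t = 90° − θ_B = 62.98°.

θ_t ≈ 62.98°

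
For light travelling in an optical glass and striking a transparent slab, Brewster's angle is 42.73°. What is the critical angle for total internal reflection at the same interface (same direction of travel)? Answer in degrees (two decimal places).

θ_c ≈ 67.48°

tan θ_B = n₂/n₁ = tan 42.73° = 0.9237.
Total internal reflection: sin θ_c = n₂/n₁ = 0.9237.
θ_c = arcsin(0.9237) = 67.48°.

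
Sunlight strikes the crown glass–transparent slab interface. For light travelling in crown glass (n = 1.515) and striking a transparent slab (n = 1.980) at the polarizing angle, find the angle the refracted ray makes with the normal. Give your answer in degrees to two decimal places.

θ_B = arctan(n₂/n₁) = arctan(1.980/1.515) = 52.58°.
Since θ_B + θ_t = 90° at Brewster incidence, θ_t = 90° − 52.58° = 37.42°.

θ_t ≈ 37.42°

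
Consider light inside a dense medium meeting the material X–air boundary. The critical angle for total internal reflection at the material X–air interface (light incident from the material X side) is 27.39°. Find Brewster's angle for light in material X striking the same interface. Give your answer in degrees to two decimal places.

θ_B ≈ 24.70°

At the critical angle sin θ_c = n₂/n₁, giving n₂/n₁ = sin 27.39° = 0.4600.
Then tan θ_B = n₂/n₁ = 0.4600, so θ_B = arctan 0.4600 = 24.70°.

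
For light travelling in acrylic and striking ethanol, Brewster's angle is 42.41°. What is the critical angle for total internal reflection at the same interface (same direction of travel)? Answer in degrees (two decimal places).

θ_c ≈ 65.99°

From Brewster, n₂/n₁ = tan θ_B = tan 42.41° = 0.9134.
Then sin θ_c = n₂/n₁ = 0.9134, so θ_c = arcsin 0.9134 = 65.99°.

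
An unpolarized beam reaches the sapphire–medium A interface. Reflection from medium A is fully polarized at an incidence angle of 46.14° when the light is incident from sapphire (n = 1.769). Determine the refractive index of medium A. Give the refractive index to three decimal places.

n ≈ 1.841

At Brewster's angle, tan θ_B = n₂/n₁ with n₁ on the incident side (sapphire) and n₂ on the transmitted side (medium A).
n₂ = n₁ tan θ_B = 1.769 × tan 46.14° = 1.841.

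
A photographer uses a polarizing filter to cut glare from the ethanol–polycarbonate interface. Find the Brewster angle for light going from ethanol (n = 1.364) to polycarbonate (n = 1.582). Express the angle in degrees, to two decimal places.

θ_B ≈ 49.23°

Here n₂/n₁ = 1.582/1.364 = 1.1598, and Brewster's law gives tan θ_B = n₂/n₁.
So θ_B = arctan 1.1598 = 49.23°.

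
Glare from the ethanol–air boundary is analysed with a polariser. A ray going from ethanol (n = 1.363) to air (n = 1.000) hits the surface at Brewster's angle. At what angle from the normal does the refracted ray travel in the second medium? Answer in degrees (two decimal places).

θ_t ≈ 53.73°

θ_B = arctan(n₂/n₁) = arctan(1.000/1.363) = 36.27°.
Since θ_B + θ_t = 90° at Brewster incidence, θ_t = 90° − 36.27° = 53.73°.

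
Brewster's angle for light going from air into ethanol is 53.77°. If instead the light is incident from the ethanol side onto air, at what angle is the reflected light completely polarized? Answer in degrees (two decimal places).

tan θ_B' = n₁/n₂ = 1/tan θ_B, so θ_B' = 90° − θ_B.
θ_B' = 90° − 53.77° = 36.23°.

θ_B' ≈ 36.23°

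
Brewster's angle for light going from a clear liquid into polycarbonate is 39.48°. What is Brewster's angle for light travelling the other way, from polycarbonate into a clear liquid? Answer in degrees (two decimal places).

θ_B' ≈ 50.52°

Reversing the direction swaps n₁ and n₂, so tan θ_B' = 1/tan θ_B and θ_B' = 90° − θ_B.
Hence θ_B' = 90° − 39.48° = 50.52°.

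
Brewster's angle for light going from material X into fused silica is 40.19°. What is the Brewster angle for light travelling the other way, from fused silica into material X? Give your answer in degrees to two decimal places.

θ_B' ≈ 49.81°

The two Brewster angles are complementary: θ_B' = 90° − θ_B = 90° − 40.19° = 49.81°.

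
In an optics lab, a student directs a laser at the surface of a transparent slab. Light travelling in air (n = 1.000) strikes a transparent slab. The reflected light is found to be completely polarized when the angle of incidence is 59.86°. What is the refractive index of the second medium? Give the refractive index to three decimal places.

n ≈ 1.722

Brewster's law: tan θ_B = n₂/n₁ (light incident in air, refracted into a transparent slab).
n₂ = n₁ tan θ_B = 1.000 × tan 59.86° = 1.722.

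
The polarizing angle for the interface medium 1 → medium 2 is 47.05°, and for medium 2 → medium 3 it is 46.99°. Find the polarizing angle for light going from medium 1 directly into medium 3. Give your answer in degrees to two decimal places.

θ_B ≈ 49.03°

Each Brewster angle gives a ratio: n₂/n₁ = tan 47.05° = 1.0742, n₃/n₂ = tan 46.99° = 1.0720.
So n₃/n₁ = (n₂/n₁)(n₃/n₂) = 1.0742 × 1.0720 = 1.1516.
θ_B(1→3) = arctan(1.1516) = 49.03°.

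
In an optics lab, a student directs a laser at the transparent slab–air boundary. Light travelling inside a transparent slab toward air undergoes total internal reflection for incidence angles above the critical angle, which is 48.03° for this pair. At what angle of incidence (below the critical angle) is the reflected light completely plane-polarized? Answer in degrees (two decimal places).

n₂/n₁ = sin θ_c = sin 48.03° = 0.7435.
tan θ_B equals the same ratio, so θ_B = arctan(0.7435) = 36.63°.

θ_B ≈ 36.63°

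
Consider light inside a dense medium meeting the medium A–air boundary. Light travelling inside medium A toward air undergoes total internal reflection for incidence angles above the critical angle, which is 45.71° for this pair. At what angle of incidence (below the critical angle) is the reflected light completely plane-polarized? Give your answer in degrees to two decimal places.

θ_B ≈ 35.60°

At the critical angle sin θ_c = n₂/n₁, giving n₂/n₁ = sin 45.71° = 0.7158.
Then tan θ_B = n₂/n₁ = 0.7158, so θ_B = arctan 0.7158 = 35.60°.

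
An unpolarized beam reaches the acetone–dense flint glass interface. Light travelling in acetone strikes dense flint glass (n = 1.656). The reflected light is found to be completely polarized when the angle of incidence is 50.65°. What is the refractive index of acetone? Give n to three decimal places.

n ≈ 1.358

At Brewster's angle, tan θ_B = n₂/n₁ with n₁ on the incident side (acetone) and n₂ on the transmitted side (dense flint glass).
n₁ = n₂ / tan θ_B = 1.656 / tan 50.65° = 1.358.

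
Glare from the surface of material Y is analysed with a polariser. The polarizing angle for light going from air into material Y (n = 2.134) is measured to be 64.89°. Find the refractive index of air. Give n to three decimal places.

Brewster's law: tan θ_B = n₂/n₁ (light incident in air, refracted into material Y).
n₁ = n₂ / tan θ_B = 2.134 / tan 64.89° = 1.000.

n ≈ 1.000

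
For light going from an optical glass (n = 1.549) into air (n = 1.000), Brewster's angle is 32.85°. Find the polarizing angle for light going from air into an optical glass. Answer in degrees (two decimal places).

θ_B' ≈ 57.15°

Reversing the direction swaps n₁ and n₂, so tan θ_B' = 1/tan θ_B and θ_B' = 90° − θ_B.
Hence θ_B' = 90° − 32.85° = 57.15°.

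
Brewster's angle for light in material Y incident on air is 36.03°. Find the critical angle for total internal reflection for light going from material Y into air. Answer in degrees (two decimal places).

From Brewster, n₂/n₁ = tan θ_B = tan 36.03° = 0.7273.
Then sin θ_c = n₂/n₁ = 0.7273, so θ_c = arcsin 0.7273 = 46.66°.

θ_c ≈ 46.66°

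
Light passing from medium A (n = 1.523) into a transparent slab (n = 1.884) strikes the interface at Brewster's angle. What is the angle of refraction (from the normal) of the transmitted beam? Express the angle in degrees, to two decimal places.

θ_t ≈ 38.95°

θ_B = arctan(n₂/n₁) = arctan(1.884/1.523) = 51.05°.
Since θ_B + θ_t = 90° at Brewster incidence, θ_t = 90° − 51.05° = 38.95°.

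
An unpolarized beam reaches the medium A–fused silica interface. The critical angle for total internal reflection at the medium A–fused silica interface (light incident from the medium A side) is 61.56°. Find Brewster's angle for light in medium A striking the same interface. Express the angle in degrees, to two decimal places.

θ_B ≈ 41.33°

n₂/n₁ = sin θ_c = sin 61.56° = 0.8793.
tan θ_B equals the same ratio, so θ_B = arctan(0.8793) = 41.33°.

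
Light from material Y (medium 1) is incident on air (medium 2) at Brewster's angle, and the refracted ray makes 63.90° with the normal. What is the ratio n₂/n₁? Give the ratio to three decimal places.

θ_B + θ_t = 90°, so θ_B = 90° − 63.90° = 26.10°.
Then n₂/n₁ = tan θ_B = tan 26.10° = 0.490.

n₂/n₁ ≈ 0.490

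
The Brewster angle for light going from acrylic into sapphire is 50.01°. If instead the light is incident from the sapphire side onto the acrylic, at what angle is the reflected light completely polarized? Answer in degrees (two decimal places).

The two Brewster angles are complementary: θ_B' = 90° − θ_B = 90° − 50.01° = 39.99°.

θ_B' ≈ 39.99°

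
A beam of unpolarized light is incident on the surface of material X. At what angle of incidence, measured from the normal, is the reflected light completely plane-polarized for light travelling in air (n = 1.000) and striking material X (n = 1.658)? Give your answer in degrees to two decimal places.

θ_B ≈ 58.90°

The reflected p-component vanishes when tan θ_B = n₂/n₁.
Brewster's condition: tan θ_B = n₂/n₁ = 1.658/1.000 = 1.6580. Taking the arctangent, θ_B = 58.90°.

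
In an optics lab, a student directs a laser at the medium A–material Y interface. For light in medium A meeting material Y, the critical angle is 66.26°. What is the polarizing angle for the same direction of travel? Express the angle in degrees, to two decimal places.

At the critical angle sin θ_c = n₂/n₁, giving n₂/n₁ = sin 66.26° = 0.9154.
Then tan θ_B = n₂/n₁ = 0.9154, so θ_B = arctan 0.9154 = 42.47°.

θ_B ≈ 42.47°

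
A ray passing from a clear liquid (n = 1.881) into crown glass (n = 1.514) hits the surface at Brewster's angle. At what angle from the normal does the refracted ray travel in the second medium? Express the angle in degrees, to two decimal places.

tan θ_B = n₂/n₁ = 1.514/1.881 = 0.8049, so θ_B = 38.83°.
The refracted ray is perpendicular to the reflected ray, so θ_t = 90° − θ_B = 51.17°.

θ_t ≈ 51.17°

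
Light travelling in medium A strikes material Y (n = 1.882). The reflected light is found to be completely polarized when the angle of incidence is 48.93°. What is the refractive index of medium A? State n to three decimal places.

At Brewster's angle, tan θ_B = n₂/n₁ with n₁ on the incident side (medium A) and n₂ on the transmitted side (material Y).
n₁ = n₂ / tan θ_B = 1.882 / tan 48.93° = 1.640.

n ≈ 1.640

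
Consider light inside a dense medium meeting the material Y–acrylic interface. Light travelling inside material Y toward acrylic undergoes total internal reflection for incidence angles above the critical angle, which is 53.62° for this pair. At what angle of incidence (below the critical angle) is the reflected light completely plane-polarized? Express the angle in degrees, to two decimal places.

n₂/n₁ = sin θ_c = sin 53.62° = 0.8051.
tan θ_B equals the same ratio, so θ_B = arctan(0.8051) = 38.84°.

θ_B ≈ 38.84°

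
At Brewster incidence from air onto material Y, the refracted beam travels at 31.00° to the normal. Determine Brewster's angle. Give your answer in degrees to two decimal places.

θ_B ≈ 59.00°

Since the reflected and refracted rays are at right angles at the polarizing angle, θ_B + θ_t = 90°.
θ_B = 90° − 31.00° = 59.00°.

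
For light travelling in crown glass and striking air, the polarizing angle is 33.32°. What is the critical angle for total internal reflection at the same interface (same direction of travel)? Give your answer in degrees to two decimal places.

θ_c ≈ 41.10°

From Brewster, n₂/n₁ = tan θ_B = tan 33.32° = 0.6574.
Then sin θ_c = n₂/n₁ = 0.6574, so θ_c = arcsin 0.6574 = 41.10°.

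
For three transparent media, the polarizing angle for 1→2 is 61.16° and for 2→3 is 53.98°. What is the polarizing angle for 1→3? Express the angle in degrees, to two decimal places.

Each Brewster angle gives a ratio: n₂/n₁ = tan 61.16° = 1.8160, n₃/n₂ = tan 53.98° = 1.3754.
Multiplying, n₃/n₁ = 1.8160 × 1.3754 = 2.4977, and θ_B(1→3) = arctan 2.4977 = 68.18°.

θ_B ≈ 68.18°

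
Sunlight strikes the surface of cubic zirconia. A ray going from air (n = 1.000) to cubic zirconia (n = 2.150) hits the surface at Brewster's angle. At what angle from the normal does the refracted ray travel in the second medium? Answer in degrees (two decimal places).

θ_t ≈ 24.94°

tan θ_B = n₂/n₁ = 2.150/1.000 = 2.1500, so θ_B = 65.06°.
The refracted ray is perpendicular to the reflected ray, so θ_t = 90° − θ_B = 24.94°.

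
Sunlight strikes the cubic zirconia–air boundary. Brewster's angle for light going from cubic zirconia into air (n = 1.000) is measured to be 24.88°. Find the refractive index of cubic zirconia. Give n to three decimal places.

Brewster's law: tan θ_B = n₂/n₁ (light incident in cubic zirconia, refracted into air).
n₁ = n₂ / tan θ_B = 1.000 / tan 24.88° = 2.156.

n ≈ 2.156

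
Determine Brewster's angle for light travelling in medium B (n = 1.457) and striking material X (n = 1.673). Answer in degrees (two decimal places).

Here n₂/n₁ = 1.673/1.457 = 1.1482, and Brewster's law gives tan θ_B = n₂/n₁.
θ_B = arctan(1.1482) = 48.95°.

θ_B ≈ 48.95°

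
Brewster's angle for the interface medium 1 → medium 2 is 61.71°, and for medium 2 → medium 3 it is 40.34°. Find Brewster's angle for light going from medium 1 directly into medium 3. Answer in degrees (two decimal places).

θ_B ≈ 57.64°

tan θ_B(1→2) = n₂/n₁ = tan 61.71° = 1.8580.
tan θ_B(2→3) = n₃/n₂ = tan 40.34° = 0.8493.
Multiplying, n₃/n₁ = 1.8580 × 0.8493 = 1.5779, and θ_B(1→3) = arctan 1.5779 = 57.64°.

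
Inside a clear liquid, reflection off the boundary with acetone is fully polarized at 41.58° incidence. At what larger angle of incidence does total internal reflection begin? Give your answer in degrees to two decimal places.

n₂/n₁ = tan 41.58° = 0.8872; the critical angle satisfies sin θ_c = n₂/n₁.
θ_c = arcsin(0.8872) = 62.53°.

θ_c ≈ 62.53°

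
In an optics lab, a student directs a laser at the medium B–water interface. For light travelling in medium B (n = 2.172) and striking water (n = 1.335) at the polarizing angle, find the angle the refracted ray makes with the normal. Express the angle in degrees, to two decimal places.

θ_t ≈ 58.42°

θ_B = arctan(n₂/n₁) = arctan(1.335/2.172) = 31.58°.
At Brewster's angle the reflected and refracted rays are perpendicular, so θ_t = 90° − θ_B = 90° − 31.58° = 58.42°.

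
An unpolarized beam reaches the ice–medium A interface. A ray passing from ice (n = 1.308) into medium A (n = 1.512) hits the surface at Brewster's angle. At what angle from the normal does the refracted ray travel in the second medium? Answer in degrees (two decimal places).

θ_t ≈ 40.86°

First find Brewster's angle: tan θ_B = 1.512/1.308 = 1.1560, giving θ_B = 49.14°.
Since θ_B + θ_t = 90° at Brewster incidence, θ_t = 90° − 49.14° = 40.86°.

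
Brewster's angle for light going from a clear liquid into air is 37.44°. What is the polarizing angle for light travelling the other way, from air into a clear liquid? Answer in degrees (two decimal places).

tan θ_B' = n₁/n₂ = 1/tan θ_B, so θ_B' = 90° − θ_B.
θ_B' = 90° − 37.44° = 52.56°.

θ_B' ≈ 52.56°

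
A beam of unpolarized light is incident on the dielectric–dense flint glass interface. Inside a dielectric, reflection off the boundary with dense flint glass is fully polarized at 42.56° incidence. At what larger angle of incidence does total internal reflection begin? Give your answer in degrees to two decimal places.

n₂/n₁ = tan 42.56° = 0.9183; the critical angle satisfies sin θ_c = n₂/n₁.
θ_c = arcsin(0.9183) = 66.67°.

θ_c ≈ 66.67°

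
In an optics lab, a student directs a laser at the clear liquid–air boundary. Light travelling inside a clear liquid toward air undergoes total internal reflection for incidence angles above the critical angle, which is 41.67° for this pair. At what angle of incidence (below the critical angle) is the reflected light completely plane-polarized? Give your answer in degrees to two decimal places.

sin θ_c = n₂/n₁, so n₂/n₁ = sin 41.67° = 0.6648.
Brewster: tan θ_B = n₂/n₁ = 0.6648.
θ_B = arctan(0.6648) = 33.62°.

θ_B ≈ 33.62°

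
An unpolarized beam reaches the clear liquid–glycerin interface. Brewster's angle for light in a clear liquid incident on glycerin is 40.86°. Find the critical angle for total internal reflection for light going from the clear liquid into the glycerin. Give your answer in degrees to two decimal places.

θ_c ≈ 59.88°

From Brewster, n₂/n₁ = tan θ_B = tan 40.86° = 0.8650.
Then sin θ_c = n₂/n₁ = 0.8650, so θ_c = arcsin 0.8650 = 59.88°.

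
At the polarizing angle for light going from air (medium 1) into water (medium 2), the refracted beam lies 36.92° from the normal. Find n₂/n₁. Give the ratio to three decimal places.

At Brewster incidence θ_B = 90° − θ_t = 90° − 36.92° = 53.08°.
Then n₂/n₁ = tan θ_B = tan 53.08° = 1.331.

n₂/n₁ ≈ 1.331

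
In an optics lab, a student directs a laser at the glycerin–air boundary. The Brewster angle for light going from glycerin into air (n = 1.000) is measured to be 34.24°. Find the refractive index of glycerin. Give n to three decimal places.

n ≈ 1.469

Full polarization of the reflected beam means tan θ_B = n₂/n₁, where n₁ is the incident medium (glycerin).
n₁ = n₂ / tan θ_B = 1.000 / tan 34.24° = 1.469.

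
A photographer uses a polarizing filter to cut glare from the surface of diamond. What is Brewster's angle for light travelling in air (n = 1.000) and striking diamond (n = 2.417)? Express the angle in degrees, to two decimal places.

θ_B ≈ 67.52°

Here n₂/n₁ = 2.417/1.000 = 2.4170, and Brewster's law gives tan θ_B = n₂/n₁. Taking the arctangent, θ_B = 67.52°.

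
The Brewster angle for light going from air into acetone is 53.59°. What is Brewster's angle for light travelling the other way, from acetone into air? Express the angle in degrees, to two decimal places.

θ_B' ≈ 36.41°

tan θ_B' = n₁/n₂ = 1/tan θ_B, so θ_B' = 90° − θ_B.
θ_B' = 90° − 53.59° = 36.41°.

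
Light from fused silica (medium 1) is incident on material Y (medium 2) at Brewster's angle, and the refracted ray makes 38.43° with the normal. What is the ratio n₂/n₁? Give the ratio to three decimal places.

n₂/n₁ ≈ 1.260

θ_B + θ_t = 90°, so θ_B = 90° − 38.43° = 51.57°.
Then n₂/n₁ = tan θ_B = tan 51.57° = 1.260.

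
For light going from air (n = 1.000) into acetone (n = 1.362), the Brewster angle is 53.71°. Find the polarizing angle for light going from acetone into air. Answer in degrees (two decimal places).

tan θ_B' = n₁/n₂ = 1/tan θ_B, so θ_B' = 90° − θ_B.
θ_B' = 90° − 53.71° = 36.29°.

θ_B' ≈ 36.29°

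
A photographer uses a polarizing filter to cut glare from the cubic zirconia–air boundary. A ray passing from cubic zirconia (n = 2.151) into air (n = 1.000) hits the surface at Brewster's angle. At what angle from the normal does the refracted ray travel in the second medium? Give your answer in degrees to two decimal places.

θ_B = arctan(n₂/n₁) = arctan(1.000/2.151) = 24.93°.
At Brewster's angle the reflected and refracted rays are perpendicular, so θ_t = 90° − θ_B = 90° − 24.93° = 65.07°.

θ_t ≈ 65.07°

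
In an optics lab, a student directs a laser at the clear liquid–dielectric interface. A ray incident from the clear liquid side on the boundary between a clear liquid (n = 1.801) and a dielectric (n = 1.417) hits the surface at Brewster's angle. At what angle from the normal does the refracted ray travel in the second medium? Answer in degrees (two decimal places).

tan θ_B = n₂/n₁ = 1.417/1.801 = 0.7868, so θ_B = 38.20°.
At Brewster's angle the reflected and refracted rays are perpendicular, so θ_t = 90° − θ_B = 90° − 38.20° = 51.80°.

θ_t ≈ 51.80°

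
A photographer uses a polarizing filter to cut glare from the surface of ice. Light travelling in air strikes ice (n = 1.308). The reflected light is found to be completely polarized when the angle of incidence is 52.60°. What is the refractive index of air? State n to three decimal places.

Full polarization of the reflected beam means tan θ_B = n₂/n₁, where n₁ is the incident medium (air).
n₁ = n₂ / tan θ_B = 1.308 / tan 52.60° = 1.000.

n ≈ 1.000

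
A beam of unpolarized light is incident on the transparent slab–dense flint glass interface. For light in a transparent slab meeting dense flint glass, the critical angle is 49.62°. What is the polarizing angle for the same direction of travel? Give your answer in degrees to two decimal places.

n₂/n₁ = sin θ_c = sin 49.62° = 0.7618.
tan θ_B equals the same ratio, so θ_B = arctan(0.7618) = 37.30°.

θ_B ≈ 37.30°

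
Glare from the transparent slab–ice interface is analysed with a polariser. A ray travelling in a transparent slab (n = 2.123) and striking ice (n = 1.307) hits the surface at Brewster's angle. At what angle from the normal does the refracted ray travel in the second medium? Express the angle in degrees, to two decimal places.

θ_B = arctan(n₂/n₁) = arctan(1.307/2.123) = 31.62°.
At Brewster's angle the reflected and refracted rays are perpendicular, so θ_t = 90° − θ_B = 90° − 31.62° = 58.38°.

θ_t ≈ 58.38°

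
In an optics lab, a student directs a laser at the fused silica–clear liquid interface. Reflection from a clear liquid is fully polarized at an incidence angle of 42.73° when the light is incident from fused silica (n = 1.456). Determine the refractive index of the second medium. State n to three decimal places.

At Brewster's angle, tan θ_B = n₂/n₁ with n₁ on the incident side (fused silica) and n₂ on the transmitted side (a clear liquid).
n₂ = n₁ tan θ_B = 1.456 × tan 42.73° = 1.345.

n ≈ 1.345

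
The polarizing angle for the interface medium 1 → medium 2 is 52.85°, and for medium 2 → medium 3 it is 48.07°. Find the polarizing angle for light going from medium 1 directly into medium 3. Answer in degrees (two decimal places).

n₂/n₁ = tan 52.85° = 1.3198 and n₃/n₂ = tan 48.07° = 1.1133.
Multiplying, n₃/n₁ = 1.3198 × 1.1133 = 1.4694, and θ_B(1→3) = arctan 1.4694 = 55.76°.

θ_B ≈ 55.76°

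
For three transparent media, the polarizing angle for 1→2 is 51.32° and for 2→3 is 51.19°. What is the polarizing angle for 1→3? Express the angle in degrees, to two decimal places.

n₂/n₁ = tan 51.32° = 1.2491 and n₃/n₂ = tan 51.19° = 1.2433.
Multiplying, n₃/n₁ = 1.2491 × 1.2433 = 1.5530, and θ_B(1→3) = arctan 1.5530 = 57.22°.

θ_B ≈ 57.22°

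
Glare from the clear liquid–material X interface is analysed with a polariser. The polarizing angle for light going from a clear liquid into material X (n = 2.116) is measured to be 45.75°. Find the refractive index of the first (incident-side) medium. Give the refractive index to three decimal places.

Brewster's law: tan θ_B = n₂/n₁ (light incident in a clear liquid, refracted into material X).
n₁ = n₂ / tan θ_B = 2.116 / tan 45.75° = 2.061.

n ≈ 2.061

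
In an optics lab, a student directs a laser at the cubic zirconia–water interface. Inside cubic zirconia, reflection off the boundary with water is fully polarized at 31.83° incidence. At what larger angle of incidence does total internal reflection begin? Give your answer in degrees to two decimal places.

θ_c ≈ 38.37°

From Brewster, n₂/n₁ = tan θ_B = tan 31.83° = 0.6208.
Then sin θ_c = n₂/n₁ = 0.6208, so θ_c = arcsin 0.6208 = 38.37°.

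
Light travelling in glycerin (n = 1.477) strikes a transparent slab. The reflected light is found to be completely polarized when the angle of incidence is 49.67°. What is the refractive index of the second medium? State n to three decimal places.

n ≈ 1.740

Full polarization of the reflected beam means tan θ_B = n₂/n₁, where n₁ is the incident medium (glycerin).
n₂ = n₁ tan θ_B = 1.477 × tan 49.67° = 1.740.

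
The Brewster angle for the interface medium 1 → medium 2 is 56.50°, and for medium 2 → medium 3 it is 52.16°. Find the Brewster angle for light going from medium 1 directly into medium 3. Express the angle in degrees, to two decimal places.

θ_B ≈ 62.79°

Each Brewster angle gives a ratio: n₂/n₁ = tan 56.50° = 1.5108, n₃/n₂ = tan 52.16° = 1.2873.
Multiplying, n₃/n₁ = 1.5108 × 1.2873 = 1.9450, and θ_B(1→3) = arctan 1.9450 = 62.79°.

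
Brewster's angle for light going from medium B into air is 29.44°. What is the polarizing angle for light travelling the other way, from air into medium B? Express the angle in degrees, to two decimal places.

θ_B' ≈ 60.56°

tan θ_B' = n₁/n₂ = 1/tan θ_B, so θ_B' = 90° − θ_B.
θ_B' = 90° − 29.44° = 60.56°.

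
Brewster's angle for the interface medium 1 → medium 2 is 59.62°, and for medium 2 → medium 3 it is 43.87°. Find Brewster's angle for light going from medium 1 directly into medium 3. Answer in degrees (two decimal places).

Each Brewster angle gives a ratio: n₂/n₁ = tan 59.62° = 1.7058, n₃/n₂ = tan 43.87° = 0.9613.
n₃/n₁ = 1.6398. Then tan θ_B(1→3) = n₃/n₁, so θ_B(1→3) = arctan(1.6398) = 58.62°.

θ_B ≈ 58.62°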